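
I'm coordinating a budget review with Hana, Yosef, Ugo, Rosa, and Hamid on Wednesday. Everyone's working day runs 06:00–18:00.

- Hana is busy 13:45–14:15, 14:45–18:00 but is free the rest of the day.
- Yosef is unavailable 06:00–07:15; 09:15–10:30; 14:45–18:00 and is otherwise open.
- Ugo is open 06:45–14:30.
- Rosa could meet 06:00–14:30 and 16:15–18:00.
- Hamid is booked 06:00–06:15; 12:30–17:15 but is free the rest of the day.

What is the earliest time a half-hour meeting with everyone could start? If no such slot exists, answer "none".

Hana free: 06:00-13:45, 14:15-14:45 (invert busy blocks within the working day).
Yosef free: 07:15-09:15, 10:30-14:45 (invert busy blocks within the working day).
Ugo free: 06:45-14:30.
Rosa free: 06:00-14:30, 16:15-18:00.
Hamid free: 06:15-12:30, 17:15-18:00 (invert busy blocks within the working day).
Hana ∩ Yosef: 07:15-09:15, 10:30-13:45, 14:15-14:45.
Hana ∩ Yosef ∩ Ugo: 07:15-09:15, 10:30-13:45, 14:15-14:30.
Hana ∩ Yosef ∩ Ugo ∩ Rosa: 07:15-09:15, 10:30-13:45, 14:15-14:30.
Hana ∩ Yosef ∩ Ugo ∩ Rosa ∩ Hamid: 07:15-09:15, 10:30-12:30.
Those are the intersection windows.
The first common window of at least 30 minutes is 07:15-09:15, so the earliest start is 07:15.

07:15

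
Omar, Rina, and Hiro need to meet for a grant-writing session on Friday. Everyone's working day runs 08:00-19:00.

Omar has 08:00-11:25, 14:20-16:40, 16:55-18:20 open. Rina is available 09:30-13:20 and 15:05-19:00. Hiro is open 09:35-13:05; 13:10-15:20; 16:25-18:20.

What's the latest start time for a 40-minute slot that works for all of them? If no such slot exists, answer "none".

Omar ∩ Rina: 09:30-11:25, 15:05-16:40, 16:55-18:20.
Omar ∩ Rina ∩ Hiro: 09:35-11:25, 15:05-15:20, 16:25-16:40, 16:55-18:20.
The last common window of at least 40 minutes is 16:55-18:20; a 40-minute meeting can start as late as 17:40 and still end by 18:20.

17:40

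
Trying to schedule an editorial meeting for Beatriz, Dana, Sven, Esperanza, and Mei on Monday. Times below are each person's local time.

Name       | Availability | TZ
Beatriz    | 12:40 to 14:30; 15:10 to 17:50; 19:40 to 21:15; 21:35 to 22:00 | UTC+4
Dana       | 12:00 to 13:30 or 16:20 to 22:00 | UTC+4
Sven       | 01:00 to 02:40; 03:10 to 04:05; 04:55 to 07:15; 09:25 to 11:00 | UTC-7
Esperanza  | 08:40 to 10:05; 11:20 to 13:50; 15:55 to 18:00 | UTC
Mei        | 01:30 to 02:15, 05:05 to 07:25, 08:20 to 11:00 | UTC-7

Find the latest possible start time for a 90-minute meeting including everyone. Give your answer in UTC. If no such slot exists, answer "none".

Beatriz in UTC: 08:40-10:30, 11:10-13:50, 15:40-17:15, 17:35-18:00 (subtract 4h to convert from UTC+4).
Dana in UTC: 08:00-09:30, 12:20-18:00 (subtract 4h to convert from UTC+4).
Sven in UTC: 08:00-09:40, 10:10-11:05, 11:55-14:15, 16:25-18:00 (add 7h to convert from UTC-7).
Esperanza in UTC: 08:40-10:05, 11:20-13:50, 15:55-18:00.
Mei in UTC: 08:30-09:15, 12:05-14:25, 15:20-18:00 (add 7h to convert from UTC-7).
Beatriz ∩ Dana: 08:40-09:30, 12:20-13:50, 15:40-17:15, 17:35-18:00.
Beatriz ∩ Dana ∩ Sven: 08:40-09:30, 12:20-13:50, 16:25-17:15, 17:35-18:00.
Beatriz ∩ Dana ∩ Sven ∩ Esperanza: 08:40-09:30, 12:20-13:50, 16:25-17:15, 17:35-18:00.
Beatriz ∩ Dana ∩ Sven ∩ Esperanza ∩ Mei: 08:40-09:15, 12:20-13:50, 16:25-17:15, 17:35-18:00.
The last common window of at least 90 minutes is 12:20-13:50; a 90-minute meeting can start as late as 12:20 and still end by 13:50.

12:20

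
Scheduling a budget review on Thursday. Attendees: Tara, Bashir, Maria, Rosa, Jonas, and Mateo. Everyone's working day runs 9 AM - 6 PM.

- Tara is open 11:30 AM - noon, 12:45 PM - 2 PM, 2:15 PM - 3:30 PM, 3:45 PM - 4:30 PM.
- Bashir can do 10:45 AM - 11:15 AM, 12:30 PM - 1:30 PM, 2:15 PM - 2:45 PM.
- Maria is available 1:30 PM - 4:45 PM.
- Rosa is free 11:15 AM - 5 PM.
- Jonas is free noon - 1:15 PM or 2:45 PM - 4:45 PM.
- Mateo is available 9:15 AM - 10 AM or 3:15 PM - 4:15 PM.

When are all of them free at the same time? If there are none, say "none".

Tara ∩ Bashir: 12:45-13:30, 14:15-14:45.
Tara ∩ Bashir ∩ Maria: 14:15-14:45.
Tara ∩ Bashir ∩ Maria ∩ Rosa: 14:15-14:45.
Tara ∩ Bashir ∩ Maria ∩ Rosa ∩ Jonas: ∅.
Tara ∩ Bashir ∩ Maria ∩ Rosa ∩ Jonas ∩ Mateo: ∅.
There is no time when everyone is free.

none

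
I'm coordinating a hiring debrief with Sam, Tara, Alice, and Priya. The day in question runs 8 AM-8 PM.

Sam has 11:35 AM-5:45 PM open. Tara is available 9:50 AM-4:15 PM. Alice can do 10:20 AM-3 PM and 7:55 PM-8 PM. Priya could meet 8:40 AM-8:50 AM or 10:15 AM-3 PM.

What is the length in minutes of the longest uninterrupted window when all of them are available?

205

Sam ∩ Tara: 11:35-16:15.
Sam ∩ Tara ∩ Alice: 11:35-15:00.
Sam ∩ Tara ∩ Alice ∩ Priya: 11:35-15:00.
The longest is 11:35-15:00 at 205 minutes.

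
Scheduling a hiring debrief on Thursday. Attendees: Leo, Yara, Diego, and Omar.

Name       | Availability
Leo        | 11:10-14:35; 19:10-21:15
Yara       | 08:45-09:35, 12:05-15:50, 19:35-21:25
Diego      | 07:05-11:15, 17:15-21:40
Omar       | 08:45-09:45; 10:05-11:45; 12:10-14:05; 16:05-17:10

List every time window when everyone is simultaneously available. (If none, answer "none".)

Leo ∩ Yara: 12:05-14:35, 19:35-21:15.
Leo ∩ Yara ∩ Diego: 19:35-21:15.
Leo ∩ Yara ∩ Diego ∩ Omar: ∅.
There is no time when everyone is free.

none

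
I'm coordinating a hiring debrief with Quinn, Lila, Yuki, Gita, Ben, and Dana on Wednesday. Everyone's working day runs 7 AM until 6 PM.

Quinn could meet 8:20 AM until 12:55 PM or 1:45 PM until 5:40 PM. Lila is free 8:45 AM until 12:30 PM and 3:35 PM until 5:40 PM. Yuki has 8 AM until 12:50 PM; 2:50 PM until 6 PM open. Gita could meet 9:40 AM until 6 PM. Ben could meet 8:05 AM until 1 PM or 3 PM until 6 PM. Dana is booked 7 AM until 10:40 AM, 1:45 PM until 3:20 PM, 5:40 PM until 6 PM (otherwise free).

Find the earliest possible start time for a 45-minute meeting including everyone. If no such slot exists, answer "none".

Quinn free: 08:20-12:55, 13:45-17:40.
Lila free: 08:45-12:30, 15:35-17:40.
Yuki free: 08:00-12:50, 14:50-18:00.
Gita free: 09:40-18:00.
Ben free: 08:05-13:00, 15:00-18:00.
Dana free: 10:40-13:45, 15:20-17:40 (invert busy blocks within the working day).
Quinn ∩ Lila: 08:45-12:30, 15:35-17:40.
Quinn ∩ Lila ∩ Yuki: 08:45-12:30, 15:35-17:40.
Quinn ∩ Lila ∩ Yuki ∩ Gita: 09:40-12:30, 15:35-17:40.
Quinn ∩ Lila ∩ Yuki ∩ Gita ∩ Ben: 09:40-12:30, 15:35-17:40.
Quinn ∩ Lila ∩ Yuki ∩ Gita ∩ Ben ∩ Dana: 10:40-12:30, 15:35-17:40.
The first common window of at least 45 minutes is 10:40-12:30, so the earliest start is 10:40.

10:40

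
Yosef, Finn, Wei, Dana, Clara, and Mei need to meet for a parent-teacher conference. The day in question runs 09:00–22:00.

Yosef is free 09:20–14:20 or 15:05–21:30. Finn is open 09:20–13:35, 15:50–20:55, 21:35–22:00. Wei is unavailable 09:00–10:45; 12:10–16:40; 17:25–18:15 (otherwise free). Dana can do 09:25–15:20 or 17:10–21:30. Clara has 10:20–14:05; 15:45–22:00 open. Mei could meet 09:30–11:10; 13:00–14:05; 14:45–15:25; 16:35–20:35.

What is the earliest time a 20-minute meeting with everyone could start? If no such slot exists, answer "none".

10:45

Yosef free: 09:20-14:20, 15:05-21:30.
Finn free: 09:20-13:35, 15:50-20:55, 21:35-22:00.
Wei free: 10:45-12:10, 16:40-17:25, 18:15-22:00 (invert busy blocks within the working day).
Dana free: 09:25-15:20, 17:10-21:30.
Clara free: 10:20-14:05, 15:45-22:00.
Mei free: 09:30-11:10, 13:00-14:05, 14:45-15:25, 16:35-20:35.
Yosef ∩ Finn: 09:20-13:35, 15:50-20:55.
Yosef ∩ Finn ∩ Wei: 10:45-12:10, 16:40-17:25, 18:15-20:55.
Yosef ∩ Finn ∩ Wei ∩ Dana: 10:45-12:10, 17:10-17:25, 18:15-20:55.
Yosef ∩ Finn ∩ Wei ∩ Dana ∩ Clara: 10:45-12:10, 17:10-17:25, 18:15-20:55.
Yosef ∩ Finn ∩ Wei ∩ Dana ∩ Clara ∩ Mei: 10:45-11:10, 17:10-17:25, 18:15-20:35.
The first common window of at least 20 minutes is 10:45-11:10, so the earliest start is 10:45.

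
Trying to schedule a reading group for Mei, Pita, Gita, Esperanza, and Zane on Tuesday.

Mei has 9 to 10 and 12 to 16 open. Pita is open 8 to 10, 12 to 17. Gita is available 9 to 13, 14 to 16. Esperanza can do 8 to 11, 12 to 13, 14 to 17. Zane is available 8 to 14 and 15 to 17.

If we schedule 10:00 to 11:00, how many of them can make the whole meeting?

Gita, Esperanza, and Zane can make the full 10:00-11:00 slot — that's 3.

3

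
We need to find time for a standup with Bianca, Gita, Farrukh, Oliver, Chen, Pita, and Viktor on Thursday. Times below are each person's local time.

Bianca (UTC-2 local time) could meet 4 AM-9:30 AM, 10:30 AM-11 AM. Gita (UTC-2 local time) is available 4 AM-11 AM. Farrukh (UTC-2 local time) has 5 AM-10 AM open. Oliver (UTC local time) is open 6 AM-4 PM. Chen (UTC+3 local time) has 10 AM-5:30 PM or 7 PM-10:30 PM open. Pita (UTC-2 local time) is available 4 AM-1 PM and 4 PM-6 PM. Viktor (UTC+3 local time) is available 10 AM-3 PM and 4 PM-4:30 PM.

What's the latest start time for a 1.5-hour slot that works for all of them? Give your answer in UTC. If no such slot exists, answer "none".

10:00

Bianca in UTC: 06:00-11:30, 12:30-13:00 (add 2h to convert from UTC-2).
Gita in UTC: 06:00-13:00 (add 2h to convert from UTC-2).
Farrukh in UTC: 07:00-12:00 (add 2h to convert from UTC-2).
Oliver in UTC: 06:00-16:00.
Chen in UTC: 07:00-14:30, 16:00-19:30 (subtract 3h to convert from UTC+3).
Pita in UTC: 06:00-15:00, 18:00-20:00 (add 2h to convert from UTC-2).
Viktor in UTC: 07:00-12:00, 13:00-13:30 (subtract 3h to convert from UTC+3).
Bianca ∩ Gita: 06:00-11:30, 12:30-13:00.
Bianca ∩ Gita ∩ Farrukh: 07:00-11:30.
Bianca ∩ Gita ∩ Farrukh ∩ Oliver: 07:00-11:30.
Bianca ∩ Gita ∩ Farrukh ∩ Oliver ∩ Chen: 07:00-11:30.
Bianca ∩ Gita ∩ Farrukh ∩ Oliver ∩ Chen ∩ Pita: 07:00-11:30.
Bianca ∩ Gita ∩ Farrukh ∩ Oliver ∩ Chen ∩ Pita ∩ Viktor: 07:00-11:30.
The last common window of at least 90 minutes is 07:00-11:30; a 90-minute meeting can start as late as 10:00 and still end by 11:30.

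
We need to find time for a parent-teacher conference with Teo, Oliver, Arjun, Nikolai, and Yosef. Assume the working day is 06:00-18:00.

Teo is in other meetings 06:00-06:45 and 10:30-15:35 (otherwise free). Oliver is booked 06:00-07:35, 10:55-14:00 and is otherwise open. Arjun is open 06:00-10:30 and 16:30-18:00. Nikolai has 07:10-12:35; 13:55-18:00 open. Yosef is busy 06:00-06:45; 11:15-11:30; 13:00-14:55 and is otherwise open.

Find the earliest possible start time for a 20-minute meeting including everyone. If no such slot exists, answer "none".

Teo free: 06:45-10:30, 15:35-18:00 (invert busy blocks within the working day).
Oliver free: 07:35-10:55, 14:00-18:00 (invert busy blocks within the working day).
Arjun free: 06:00-10:30, 16:30-18:00.
Nikolai free: 07:10-12:35, 13:55-18:00.
Yosef free: 06:45-11:15, 11:30-13:00, 14:55-18:00 (invert busy blocks within the working day).
Teo ∩ Oliver: 07:35-10:30, 15:35-18:00.
Teo ∩ Oliver ∩ Arjun: 07:35-10:30, 16:30-18:00.
Teo ∩ Oliver ∩ Arjun ∩ Nikolai: 07:35-10:30, 16:30-18:00.
Teo ∩ Oliver ∩ Arjun ∩ Nikolai ∩ Yosef: 07:35-10:30, 16:30-18:00.
The first common window of at least 20 minutes is 07:35-10:30, so the earliest start is 07:35.

07:35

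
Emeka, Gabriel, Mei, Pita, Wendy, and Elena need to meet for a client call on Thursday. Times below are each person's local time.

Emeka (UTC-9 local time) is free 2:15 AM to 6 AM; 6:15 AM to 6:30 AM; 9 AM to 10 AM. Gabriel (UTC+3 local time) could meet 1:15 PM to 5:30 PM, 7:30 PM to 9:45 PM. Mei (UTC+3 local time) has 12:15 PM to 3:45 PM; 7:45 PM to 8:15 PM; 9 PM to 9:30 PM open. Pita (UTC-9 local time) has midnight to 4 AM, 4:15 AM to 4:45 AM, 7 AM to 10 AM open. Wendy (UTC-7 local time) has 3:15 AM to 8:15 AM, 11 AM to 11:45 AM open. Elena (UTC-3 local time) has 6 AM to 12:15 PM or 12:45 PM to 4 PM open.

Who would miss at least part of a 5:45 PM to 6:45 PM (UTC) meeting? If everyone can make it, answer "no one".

Emeka in UTC: 11:15-15:00, 15:15-15:30, 18:00-19:00 (add 9h to convert from UTC-9).
Gabriel in UTC: 10:15-14:30, 16:30-18:45 (subtract 3h to convert from UTC+3).
Mei in UTC: 09:15-12:45, 16:45-17:15, 18:00-18:30 (subtract 3h to convert from UTC+3).
Pita in UTC: 09:00-13:00, 13:15-13:45, 16:00-19:00 (add 9h to convert from UTC-9).
Wendy in UTC: 10:15-15:15, 18:00-18:45 (add 7h to convert from UTC-7).
Elena in UTC: 09:00-15:15, 15:45-19:00 (add 3h to convert from UTC-3).
Emeka: not fully free for 17:45-18:45. Gabriel: free for 17:45-18:45. Mei: not fully free for 17:45-18:45. Pita: free for 17:45-18:45. Wendy: not fully free for 17:45-18:45. Elena: free for 17:45-18:45.

Emeka, Mei, Wendy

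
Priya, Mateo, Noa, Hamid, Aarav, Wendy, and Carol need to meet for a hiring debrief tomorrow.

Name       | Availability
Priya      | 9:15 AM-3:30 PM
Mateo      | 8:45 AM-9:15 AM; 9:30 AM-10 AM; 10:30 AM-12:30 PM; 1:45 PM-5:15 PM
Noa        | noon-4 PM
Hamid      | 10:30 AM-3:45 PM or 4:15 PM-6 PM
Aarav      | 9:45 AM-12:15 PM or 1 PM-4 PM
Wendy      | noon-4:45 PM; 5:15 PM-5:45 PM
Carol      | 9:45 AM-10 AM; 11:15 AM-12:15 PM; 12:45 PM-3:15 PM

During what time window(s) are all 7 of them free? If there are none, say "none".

12:00-12:15, 13:45-15:15

Priya ∩ Mateo: 09:30-10:00, 10:30-12:30, 13:45-15:30.
Priya ∩ Mateo ∩ Noa: 12:00-12:30, 13:45-15:30.
Priya ∩ Mateo ∩ Noa ∩ Hamid: 12:00-12:30, 13:45-15:30.
Priya ∩ Mateo ∩ Noa ∩ Hamid ∩ Aarav: 12:00-12:15, 13:45-15:30.
Priya ∩ Mateo ∩ Noa ∩ Hamid ∩ Aarav ∩ Wendy: 12:00-12:15, 13:45-15:30.
Priya ∩ Mateo ∩ Noa ∩ Hamid ∩ Aarav ∩ Wendy ∩ Carol: 12:00-12:15, 13:45-15:15.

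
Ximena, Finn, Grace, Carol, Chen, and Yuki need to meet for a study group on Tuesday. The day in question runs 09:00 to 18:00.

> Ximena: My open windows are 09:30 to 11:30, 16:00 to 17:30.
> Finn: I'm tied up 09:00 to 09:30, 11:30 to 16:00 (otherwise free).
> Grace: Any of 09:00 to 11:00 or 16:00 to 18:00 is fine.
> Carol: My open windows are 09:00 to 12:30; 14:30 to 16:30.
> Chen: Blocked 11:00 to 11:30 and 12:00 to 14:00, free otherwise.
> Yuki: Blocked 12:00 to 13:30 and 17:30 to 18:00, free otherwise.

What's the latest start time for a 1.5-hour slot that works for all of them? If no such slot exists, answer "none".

Ximena free: 09:30-11:30, 16:00-17:30.
Finn free: 09:30-11:30, 16:00-18:00 (invert busy blocks within the working day).
Grace free: 09:00-11:00, 16:00-18:00.
Carol free: 09:00-12:30, 14:30-16:30.
Chen free: 09:00-11:00, 11:30-12:00, 14:00-18:00 (invert busy blocks within the working day).
Yuki free: 09:00-12:00, 13:30-17:30 (invert busy blocks within the working day).
Ximena ∩ Finn: 09:30-11:30, 16:00-17:30.
Ximena ∩ Finn ∩ Grace: 09:30-11:00, 16:00-17:30.
Ximena ∩ Finn ∩ Grace ∩ Carol: 09:30-11:00, 16:00-16:30.
Ximena ∩ Finn ∩ Grace ∩ Carol ∩ Chen: 09:30-11:00, 16:00-16:30.
Ximena ∩ Finn ∩ Grace ∩ Carol ∩ Chen ∩ Yuki: 09:30-11:00, 16:00-16:30.
So the common availability across everyone is 09:30-11:00, 16:00-16:30.
The last common window of at least 90 minutes is 09:30-11:00; a 90-minute meeting can start as late as 09:30 and still end by 11:00.

09:30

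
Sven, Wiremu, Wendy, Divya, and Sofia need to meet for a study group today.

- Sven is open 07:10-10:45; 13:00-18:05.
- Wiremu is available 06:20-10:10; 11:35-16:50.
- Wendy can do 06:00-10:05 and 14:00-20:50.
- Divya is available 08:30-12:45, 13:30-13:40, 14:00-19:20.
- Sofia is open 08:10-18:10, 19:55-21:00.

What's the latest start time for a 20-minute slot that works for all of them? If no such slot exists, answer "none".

16:30

Sven ∩ Wiremu: 07:10-10:10, 13:00-16:50.
Sven ∩ Wiremu ∩ Wendy: 07:10-10:05, 14:00-16:50.
Sven ∩ Wiremu ∩ Wendy ∩ Divya: 08:30-10:05, 14:00-16:50.
Sven ∩ Wiremu ∩ Wendy ∩ Divya ∩ Sofia: 08:30-10:05, 14:00-16:50.
So the common availability across everyone is 08:30-10:05, 14:00-16:50.
The last common window of at least 20 minutes is 14:00-16:50; a 20-minute meeting can start as late as 16:30 and still end by 16:50.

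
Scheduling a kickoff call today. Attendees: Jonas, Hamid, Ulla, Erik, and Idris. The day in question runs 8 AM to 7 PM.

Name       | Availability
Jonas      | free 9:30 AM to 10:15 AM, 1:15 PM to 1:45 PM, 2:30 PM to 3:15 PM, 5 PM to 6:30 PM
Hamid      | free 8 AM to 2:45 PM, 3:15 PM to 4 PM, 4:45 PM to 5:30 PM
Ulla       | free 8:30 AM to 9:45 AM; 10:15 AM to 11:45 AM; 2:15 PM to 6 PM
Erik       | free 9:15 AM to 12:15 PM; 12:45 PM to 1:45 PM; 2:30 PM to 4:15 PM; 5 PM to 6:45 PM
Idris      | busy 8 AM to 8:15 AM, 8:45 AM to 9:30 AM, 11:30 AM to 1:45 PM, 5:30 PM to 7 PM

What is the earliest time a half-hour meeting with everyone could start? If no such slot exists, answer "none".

Jonas free: 09:30-10:15, 13:15-13:45, 14:30-15:15, 17:00-18:30.
Hamid free: 08:00-14:45, 15:15-16:00, 16:45-17:30.
Ulla free: 08:30-09:45, 10:15-11:45, 14:15-18:00.
Erik free: 09:15-12:15, 12:45-13:45, 14:30-16:15, 17:00-18:45.
Idris free: 08:15-08:45, 09:30-11:30, 13:45-17:30 (invert busy blocks within the working day).
Jonas ∩ Hamid: 09:30-10:15, 13:15-13:45, 14:30-14:45, 17:00-17:30.
Jonas ∩ Hamid ∩ Ulla: 09:30-09:45, 14:30-14:45, 17:00-17:30.
Jonas ∩ Hamid ∩ Ulla ∩ Erik: 09:30-09:45, 14:30-14:45, 17:00-17:30.
Jonas ∩ Hamid ∩ Ulla ∩ Erik ∩ Idris: 09:30-09:45, 14:30-14:45, 17:00-17:30.
The first common window of at least 30 minutes is 17:00-17:30, so the earliest start is 17:00.

17:00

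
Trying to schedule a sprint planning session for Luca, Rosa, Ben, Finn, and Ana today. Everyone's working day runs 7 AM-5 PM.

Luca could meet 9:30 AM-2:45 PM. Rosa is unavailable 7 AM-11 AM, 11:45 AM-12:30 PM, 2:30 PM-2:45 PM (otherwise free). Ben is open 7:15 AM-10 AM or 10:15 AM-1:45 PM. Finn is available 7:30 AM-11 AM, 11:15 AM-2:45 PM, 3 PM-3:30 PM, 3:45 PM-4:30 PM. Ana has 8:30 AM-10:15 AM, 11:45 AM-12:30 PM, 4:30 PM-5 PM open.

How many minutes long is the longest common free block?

Luca free: 09:30-14:45.
Rosa free: 11:00-11:45, 12:30-14:30, 14:45-17:00 (invert busy blocks within the working day).
Ben free: 07:15-10:00, 10:15-13:45.
Finn free: 07:30-11:00, 11:15-14:45, 15:00-15:30, 15:45-16:30.
Ana free: 08:30-10:15, 11:45-12:30, 16:30-17:00.
Luca ∩ Rosa: 11:00-11:45, 12:30-14:30.
Luca ∩ Rosa ∩ Ben: 11:00-11:45, 12:30-13:45.
Luca ∩ Rosa ∩ Ben ∩ Finn: 11:15-11:45, 12:30-13:45.
Luca ∩ Rosa ∩ Ben ∩ Finn ∩ Ana: ∅.
There is no time when everyone is free.
No common window exists, so the longest block is 0 minutes.

0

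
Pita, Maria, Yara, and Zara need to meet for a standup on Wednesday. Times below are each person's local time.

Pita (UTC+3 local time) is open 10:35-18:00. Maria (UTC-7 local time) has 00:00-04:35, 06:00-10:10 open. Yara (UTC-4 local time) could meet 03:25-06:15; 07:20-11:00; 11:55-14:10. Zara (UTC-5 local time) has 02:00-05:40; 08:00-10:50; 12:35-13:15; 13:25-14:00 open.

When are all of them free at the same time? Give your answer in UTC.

Pita in UTC: 07:35-15:00 (subtract 3h to convert from UTC+3).
Maria in UTC: 07:00-11:35, 13:00-17:10 (add 7h to convert from UTC-7).
Yara in UTC: 07:25-10:15, 11:20-15:00, 15:55-18:10 (add 4h to convert from UTC-4).
Zara in UTC: 07:00-10:40, 13:00-15:50, 17:35-18:15, 18:25-19:00 (add 5h to convert from UTC-5).
Pita ∩ Maria: 07:35-11:35, 13:00-15:00.
Pita ∩ Maria ∩ Yara: 07:35-10:15, 11:20-11:35, 13:00-15:00.
Pita ∩ Maria ∩ Yara ∩ Zara: 07:35-10:15, 13:00-15:00.
Those are the intersection windows.

07:35-10:15, 13:00-15:00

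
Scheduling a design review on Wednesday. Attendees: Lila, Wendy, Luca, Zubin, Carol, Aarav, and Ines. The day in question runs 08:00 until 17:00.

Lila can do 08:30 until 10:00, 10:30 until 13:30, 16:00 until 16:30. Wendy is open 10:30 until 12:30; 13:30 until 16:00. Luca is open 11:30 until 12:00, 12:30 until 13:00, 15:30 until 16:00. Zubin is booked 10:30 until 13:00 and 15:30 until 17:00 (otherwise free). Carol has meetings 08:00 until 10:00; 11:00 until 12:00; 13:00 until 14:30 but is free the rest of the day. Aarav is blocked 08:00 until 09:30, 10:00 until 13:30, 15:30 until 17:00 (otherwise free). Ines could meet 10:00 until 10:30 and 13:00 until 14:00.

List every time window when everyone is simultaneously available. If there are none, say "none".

none

Lila free: 08:30-10:00, 10:30-13:30, 16:00-16:30.
Wendy free: 10:30-12:30, 13:30-16:00.
Luca free: 11:30-12:00, 12:30-13:00, 15:30-16:00.
Zubin free: 08:00-10:30, 13:00-15:30 (invert busy blocks within the working day).
Carol free: 10:00-11:00, 12:00-13:00, 14:30-17:00 (invert busy blocks within the working day).
Aarav free: 09:30-10:00, 13:30-15:30 (invert busy blocks within the working day).
Ines free: 10:00-10:30, 13:00-14:00.
Lila ∩ Wendy: 10:30-12:30.
Lila ∩ Wendy ∩ Luca: 11:30-12:00.
Lila ∩ Wendy ∩ Luca ∩ Zubin: ∅.
Lila ∩ Wendy ∩ Luca ∩ Zubin ∩ Carol: ∅.
Lila ∩ Wendy ∩ Luca ∩ Zubin ∩ Carol ∩ Aarav: ∅.
Lila ∩ Wendy ∩ Luca ∩ Zubin ∩ Carol ∩ Aarav ∩ Ines: ∅.
There is no time when everyone is free.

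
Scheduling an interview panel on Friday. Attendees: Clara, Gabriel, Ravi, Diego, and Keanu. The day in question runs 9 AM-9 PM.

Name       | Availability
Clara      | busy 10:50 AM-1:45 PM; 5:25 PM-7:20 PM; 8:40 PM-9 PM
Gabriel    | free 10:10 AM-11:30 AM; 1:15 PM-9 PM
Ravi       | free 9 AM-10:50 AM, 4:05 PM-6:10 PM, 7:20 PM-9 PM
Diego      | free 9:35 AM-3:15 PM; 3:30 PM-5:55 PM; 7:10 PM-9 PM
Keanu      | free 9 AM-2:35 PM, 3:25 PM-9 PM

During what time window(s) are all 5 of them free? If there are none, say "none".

10:10-10:50, 16:05-17:25, 19:20-20:40

Clara free: 09:00-10:50, 13:45-17:25, 19:20-20:40 (invert busy blocks within the working day).
Gabriel free: 10:10-11:30, 13:15-21:00.
Ravi free: 09:00-10:50, 16:05-18:10, 19:20-21:00.
Diego free: 09:35-15:15, 15:30-17:55, 19:10-21:00.
Keanu free: 09:00-14:35, 15:25-21:00.
Clara ∩ Gabriel: 10:10-10:50, 13:45-17:25, 19:20-20:40.
Clara ∩ Gabriel ∩ Ravi: 10:10-10:50, 16:05-17:25, 19:20-20:40.
Clara ∩ Gabriel ∩ Ravi ∩ Diego: 10:10-10:50, 16:05-17:25, 19:20-20:40.
Clara ∩ Gabriel ∩ Ravi ∩ Diego ∩ Keanu: 10:10-10:50, 16:05-17:25, 19:20-20:40.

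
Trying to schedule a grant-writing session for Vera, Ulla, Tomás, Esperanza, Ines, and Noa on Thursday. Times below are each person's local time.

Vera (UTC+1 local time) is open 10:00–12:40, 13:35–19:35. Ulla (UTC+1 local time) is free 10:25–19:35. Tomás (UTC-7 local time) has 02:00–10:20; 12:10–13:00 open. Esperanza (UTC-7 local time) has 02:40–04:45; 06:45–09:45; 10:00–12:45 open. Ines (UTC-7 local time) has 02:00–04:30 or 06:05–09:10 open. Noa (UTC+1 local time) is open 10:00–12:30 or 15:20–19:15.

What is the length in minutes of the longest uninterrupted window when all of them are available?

110

Vera in UTC: 09:00-11:40, 12:35-18:35 (subtract 1h to convert from UTC+1).
Ulla in UTC: 09:25-18:35 (subtract 1h to convert from UTC+1).
Tomás in UTC: 09:00-17:20, 19:10-20:00 (add 7h to convert from UTC-7).
Esperanza in UTC: 09:40-11:45, 13:45-16:45, 17:00-19:45 (add 7h to convert from UTC-7).
Ines in UTC: 09:00-11:30, 13:05-16:10 (add 7h to convert from UTC-7).
Noa in UTC: 09:00-11:30, 14:20-18:15 (subtract 1h to convert from UTC+1).
Vera ∩ Ulla: 09:25-11:40, 12:35-18:35.
Vera ∩ Ulla ∩ Tomás: 09:25-11:40, 12:35-17:20.
Vera ∩ Ulla ∩ Tomás ∩ Esperanza: 09:40-11:40, 13:45-16:45, 17:00-17:20.
Vera ∩ Ulla ∩ Tomás ∩ Esperanza ∩ Ines: 09:40-11:30, 13:45-16:10.
Vera ∩ Ulla ∩ Tomás ∩ Esperanza ∩ Ines ∩ Noa: 09:40-11:30, 14:20-16:10.
Those are the intersection windows.
The longest is 09:40-11:30 at 110 minutes.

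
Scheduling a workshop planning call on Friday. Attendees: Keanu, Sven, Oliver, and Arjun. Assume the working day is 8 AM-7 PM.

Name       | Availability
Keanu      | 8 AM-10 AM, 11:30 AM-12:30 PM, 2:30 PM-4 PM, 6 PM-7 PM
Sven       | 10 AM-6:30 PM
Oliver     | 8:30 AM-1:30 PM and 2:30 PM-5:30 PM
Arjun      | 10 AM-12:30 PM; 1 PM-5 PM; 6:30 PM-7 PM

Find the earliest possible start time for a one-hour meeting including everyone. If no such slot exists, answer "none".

Keanu ∩ Sven: 11:30-12:30, 14:30-16:00, 18:00-18:30.
Keanu ∩ Sven ∩ Oliver: 11:30-12:30, 14:30-16:00.
Keanu ∩ Sven ∩ Oliver ∩ Arjun: 11:30-12:30, 14:30-16:00.
The first common window of at least 60 minutes is 11:30-12:30, so the earliest start is 11:30.

11:30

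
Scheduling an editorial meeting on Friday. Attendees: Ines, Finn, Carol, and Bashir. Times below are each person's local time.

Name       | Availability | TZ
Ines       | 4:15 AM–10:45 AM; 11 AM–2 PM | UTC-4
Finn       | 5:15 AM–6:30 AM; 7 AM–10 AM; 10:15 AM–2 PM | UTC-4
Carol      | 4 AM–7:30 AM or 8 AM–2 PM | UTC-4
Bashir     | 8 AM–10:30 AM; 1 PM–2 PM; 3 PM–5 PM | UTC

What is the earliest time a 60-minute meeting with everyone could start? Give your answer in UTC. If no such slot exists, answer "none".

09:15

Ines in UTC: 08:15-14:45, 15:00-18:00 (add 4h to convert from UTC-4).
Finn in UTC: 09:15-10:30, 11:00-14:00, 14:15-18:00 (add 4h to convert from UTC-4).
Carol in UTC: 08:00-11:30, 12:00-18:00 (add 4h to convert from UTC-4).
Bashir in UTC: 08:00-10:30, 13:00-14:00, 15:00-17:00.
Ines ∩ Finn: 09:15-10:30, 11:00-14:00, 14:15-14:45, 15:00-18:00.
Ines ∩ Finn ∩ Carol: 09:15-10:30, 11:00-11:30, 12:00-14:00, 14:15-14:45, 15:00-18:00.
Ines ∩ Finn ∩ Carol ∩ Bashir: 09:15-10:30, 13:00-14:00, 15:00-17:00.
Those are the intersection windows.
The first common window of at least 60 minutes is 09:15-10:30, so the earliest start is 09:15.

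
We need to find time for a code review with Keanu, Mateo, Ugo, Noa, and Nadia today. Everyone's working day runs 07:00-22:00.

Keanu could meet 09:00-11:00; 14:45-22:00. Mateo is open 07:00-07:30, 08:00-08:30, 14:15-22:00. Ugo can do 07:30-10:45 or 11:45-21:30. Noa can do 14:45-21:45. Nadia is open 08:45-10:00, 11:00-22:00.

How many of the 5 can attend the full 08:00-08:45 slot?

1

Ugo can make the full 08:00-08:45 slot — that's 1.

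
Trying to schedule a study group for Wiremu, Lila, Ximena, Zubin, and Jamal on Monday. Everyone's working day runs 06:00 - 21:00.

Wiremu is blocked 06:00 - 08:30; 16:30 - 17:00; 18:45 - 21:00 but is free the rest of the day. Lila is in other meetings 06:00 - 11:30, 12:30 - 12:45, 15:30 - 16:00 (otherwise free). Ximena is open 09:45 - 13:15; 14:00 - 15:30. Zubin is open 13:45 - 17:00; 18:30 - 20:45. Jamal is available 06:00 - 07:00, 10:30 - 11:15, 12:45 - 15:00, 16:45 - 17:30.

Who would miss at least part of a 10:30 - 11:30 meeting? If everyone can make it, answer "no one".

Jamal, Lila, Zubin

Wiremu free: 08:30-16:30, 17:00-18:45 (invert busy blocks within the working day).
Lila free: 11:30-12:30, 12:45-15:30, 16:00-21:00 (invert busy blocks within the working day).
Ximena free: 09:45-13:15, 14:00-15:30.
Zubin free: 13:45-17:00, 18:30-20:45.
Jamal free: 06:00-07:00, 10:30-11:15, 12:45-15:00, 16:45-17:30.
Wiremu: free for 10:30-11:30. Lila: not fully free for 10:30-11:30. Ximena: free for 10:30-11:30. Zubin: not fully free for 10:30-11:30. Jamal: not fully free for 10:30-11:30.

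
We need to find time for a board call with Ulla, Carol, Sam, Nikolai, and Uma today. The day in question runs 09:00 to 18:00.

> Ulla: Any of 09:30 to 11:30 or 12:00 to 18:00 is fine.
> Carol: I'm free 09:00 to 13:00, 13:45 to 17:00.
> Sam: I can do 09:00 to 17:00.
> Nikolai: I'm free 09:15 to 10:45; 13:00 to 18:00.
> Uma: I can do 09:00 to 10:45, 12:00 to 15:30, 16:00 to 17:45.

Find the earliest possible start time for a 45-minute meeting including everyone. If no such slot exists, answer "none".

Ulla ∩ Carol: 09:30-11:30, 12:00-13:00, 13:45-17:00.
Ulla ∩ Carol ∩ Sam: 09:30-11:30, 12:00-13:00, 13:45-17:00.
Ulla ∩ Carol ∩ Sam ∩ Nikolai: 09:30-10:45, 13:45-17:00.
Ulla ∩ Carol ∩ Sam ∩ Nikolai ∩ Uma: 09:30-10:45, 13:45-15:30, 16:00-17:00.
So the common availability across everyone is 09:30-10:45, 13:45-15:30, 16:00-17:00.
The first common window of at least 45 minutes is 09:30-10:45, so the earliest start is 09:30.

09:30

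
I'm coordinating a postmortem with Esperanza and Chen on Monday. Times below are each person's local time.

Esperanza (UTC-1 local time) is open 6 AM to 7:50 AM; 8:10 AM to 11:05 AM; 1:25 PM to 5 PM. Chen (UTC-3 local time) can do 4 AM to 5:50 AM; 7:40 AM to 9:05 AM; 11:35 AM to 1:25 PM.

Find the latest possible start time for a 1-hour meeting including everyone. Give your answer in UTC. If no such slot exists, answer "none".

15:25

Esperanza in UTC: 07:00-08:50, 09:10-12:05, 14:25-18:00 (add 1h to convert from UTC-1).
Chen in UTC: 07:00-08:50, 10:40-12:05, 14:35-16:25 (add 3h to convert from UTC-3).
Esperanza ∩ Chen: 07:00-08:50, 10:40-12:05, 14:35-16:25.
The last common window of at least 60 minutes is 14:35-16:25; a 60-minute meeting can start as late as 15:25 and still end by 16:25.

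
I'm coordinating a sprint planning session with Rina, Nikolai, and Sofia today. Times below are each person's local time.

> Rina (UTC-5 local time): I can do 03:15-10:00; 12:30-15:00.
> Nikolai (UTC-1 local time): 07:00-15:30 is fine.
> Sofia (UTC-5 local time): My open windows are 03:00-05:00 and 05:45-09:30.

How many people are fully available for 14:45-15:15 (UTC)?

1

Rina in UTC: 08:15-15:00, 17:30-20:00 (add 5h to convert from UTC-5).
Nikolai in UTC: 08:00-16:30 (add 1h to convert from UTC-1).
Sofia in UTC: 08:00-10:00, 10:45-14:30 (add 5h to convert from UTC-5).
Nikolai can make the full 14:45-15:15 slot — that's 1.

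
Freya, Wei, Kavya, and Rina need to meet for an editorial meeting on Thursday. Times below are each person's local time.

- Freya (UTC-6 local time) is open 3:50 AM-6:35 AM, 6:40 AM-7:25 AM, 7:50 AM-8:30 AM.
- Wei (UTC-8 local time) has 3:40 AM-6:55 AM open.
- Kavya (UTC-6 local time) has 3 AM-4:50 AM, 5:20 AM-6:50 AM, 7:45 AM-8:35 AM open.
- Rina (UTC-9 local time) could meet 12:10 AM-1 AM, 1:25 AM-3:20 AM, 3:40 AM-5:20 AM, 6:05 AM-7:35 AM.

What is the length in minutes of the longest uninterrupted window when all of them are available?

Freya in UTC: 09:50-12:35, 12:40-13:25, 13:50-14:30 (add 6h to convert from UTC-6).
Wei in UTC: 11:40-14:55 (add 8h to convert from UTC-8).
Kavya in UTC: 09:00-10:50, 11:20-12:50, 13:45-14:35 (add 6h to convert from UTC-6).
Rina in UTC: 09:10-10:00, 10:25-12:20, 12:40-14:20, 15:05-16:35 (add 9h to convert from UTC-9).
Freya ∩ Wei: 11:40-12:35, 12:40-13:25, 13:50-14:30.
Freya ∩ Wei ∩ Kavya: 11:40-12:35, 12:40-12:50, 13:50-14:30.
Freya ∩ Wei ∩ Kavya ∩ Rina: 11:40-12:20, 12:40-12:50, 13:50-14:20.
The longest is 11:40-12:20 at 40 minutes.

40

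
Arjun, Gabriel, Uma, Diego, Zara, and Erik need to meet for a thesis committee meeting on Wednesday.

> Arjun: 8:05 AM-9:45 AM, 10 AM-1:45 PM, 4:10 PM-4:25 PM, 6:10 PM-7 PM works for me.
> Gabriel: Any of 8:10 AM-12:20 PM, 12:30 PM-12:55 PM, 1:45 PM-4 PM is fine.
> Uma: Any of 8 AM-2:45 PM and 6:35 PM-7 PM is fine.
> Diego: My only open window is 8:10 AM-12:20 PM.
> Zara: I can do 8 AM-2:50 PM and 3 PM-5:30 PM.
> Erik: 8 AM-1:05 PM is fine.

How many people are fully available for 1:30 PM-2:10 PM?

2

Uma and Zara can make the full 13:30-14:10 slot — that's 2.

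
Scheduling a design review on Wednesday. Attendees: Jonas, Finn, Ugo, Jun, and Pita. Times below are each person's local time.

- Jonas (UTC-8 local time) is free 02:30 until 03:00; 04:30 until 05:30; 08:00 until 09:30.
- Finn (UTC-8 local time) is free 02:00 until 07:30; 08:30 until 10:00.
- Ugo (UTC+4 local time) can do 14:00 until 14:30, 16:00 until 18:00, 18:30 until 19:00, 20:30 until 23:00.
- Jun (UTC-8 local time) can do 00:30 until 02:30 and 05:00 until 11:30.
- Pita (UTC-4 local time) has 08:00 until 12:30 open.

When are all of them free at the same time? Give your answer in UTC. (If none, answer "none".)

Jonas in UTC: 10:30-11:00, 12:30-13:30, 16:00-17:30 (add 8h to convert from UTC-8).
Finn in UTC: 10:00-15:30, 16:30-18:00 (add 8h to convert from UTC-8).
Ugo in UTC: 10:00-10:30, 12:00-14:00, 14:30-15:00, 16:30-19:00 (subtract 4h to convert from UTC+4).
Jun in UTC: 08:30-10:30, 13:00-19:30 (add 8h to convert from UTC-8).
Pita in UTC: 12:00-16:30 (add 4h to convert from UTC-4).
Jonas ∩ Finn: 10:30-11:00, 12:30-13:30, 16:30-17:30.
Jonas ∩ Finn ∩ Ugo: 12:30-13:30, 16:30-17:30.
Jonas ∩ Finn ∩ Ugo ∩ Jun: 13:00-13:30, 16:30-17:30.
Jonas ∩ Finn ∩ Ugo ∩ Jun ∩ Pita: 13:00-13:30.

13:00-13:30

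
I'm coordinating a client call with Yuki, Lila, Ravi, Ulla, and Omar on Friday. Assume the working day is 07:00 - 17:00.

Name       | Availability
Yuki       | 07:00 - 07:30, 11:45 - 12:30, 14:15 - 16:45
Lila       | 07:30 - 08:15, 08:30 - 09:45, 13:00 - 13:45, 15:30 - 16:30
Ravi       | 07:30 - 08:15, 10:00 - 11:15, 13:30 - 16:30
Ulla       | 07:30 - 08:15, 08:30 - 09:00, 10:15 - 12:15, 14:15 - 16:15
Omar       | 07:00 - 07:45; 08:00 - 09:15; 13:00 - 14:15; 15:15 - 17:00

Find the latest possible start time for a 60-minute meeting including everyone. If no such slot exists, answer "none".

Yuki ∩ Lila: 15:30-16:30.
Yuki ∩ Lila ∩ Ravi: 15:30-16:30.
Yuki ∩ Lila ∩ Ravi ∩ Ulla: 15:30-16:15.
Yuki ∩ Lila ∩ Ravi ∩ Ulla ∩ Omar: 15:30-16:15.
No common window is at least 60 minutes long.

none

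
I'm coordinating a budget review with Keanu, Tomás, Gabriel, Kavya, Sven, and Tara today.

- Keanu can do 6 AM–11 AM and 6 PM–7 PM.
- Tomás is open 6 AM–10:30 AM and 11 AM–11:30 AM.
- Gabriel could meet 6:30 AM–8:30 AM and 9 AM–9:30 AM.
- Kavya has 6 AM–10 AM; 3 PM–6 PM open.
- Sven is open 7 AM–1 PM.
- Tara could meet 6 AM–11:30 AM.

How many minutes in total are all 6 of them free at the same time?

Keanu ∩ Tomás: 06:00-10:30.
Keanu ∩ Tomás ∩ Gabriel: 06:30-08:30, 09:00-09:30.
Keanu ∩ Tomás ∩ Gabriel ∩ Kavya: 06:30-08:30, 09:00-09:30.
Keanu ∩ Tomás ∩ Gabriel ∩ Kavya ∩ Sven: 07:00-08:30, 09:00-09:30.
Keanu ∩ Tomás ∩ Gabriel ∩ Kavya ∩ Sven ∩ Tara: 07:00-08:30, 09:00-09:30.
So the common availability across everyone is 07:00-08:30, 09:00-09:30.
Summing the common windows: 90 + 30 = 120 minutes.

120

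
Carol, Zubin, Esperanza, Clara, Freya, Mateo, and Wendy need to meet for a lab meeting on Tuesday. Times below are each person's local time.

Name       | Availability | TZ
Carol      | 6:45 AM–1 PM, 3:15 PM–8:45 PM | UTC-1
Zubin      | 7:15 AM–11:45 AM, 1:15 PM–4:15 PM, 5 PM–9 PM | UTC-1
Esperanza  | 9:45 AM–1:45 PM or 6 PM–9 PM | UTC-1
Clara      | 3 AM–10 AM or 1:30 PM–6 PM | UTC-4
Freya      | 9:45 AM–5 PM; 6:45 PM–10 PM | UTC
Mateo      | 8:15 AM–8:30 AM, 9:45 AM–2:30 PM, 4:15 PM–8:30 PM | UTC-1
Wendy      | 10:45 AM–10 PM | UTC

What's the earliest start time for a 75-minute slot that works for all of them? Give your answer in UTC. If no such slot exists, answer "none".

10:45

Carol in UTC: 07:45-14:00, 16:15-21:45 (add 1h to convert from UTC-1).
Zubin in UTC: 08:15-12:45, 14:15-17:15, 18:00-22:00 (add 1h to convert from UTC-1).
Esperanza in UTC: 10:45-14:45, 19:00-22:00 (add 1h to convert from UTC-1).
Clara in UTC: 07:00-14:00, 17:30-22:00 (add 4h to convert from UTC-4).
Freya in UTC: 09:45-17:00, 18:45-22:00.
Mateo in UTC: 09:15-09:30, 10:45-15:30, 17:15-21:30 (add 1h to convert from UTC-1).
Wendy in UTC: 10:45-22:00.
Carol ∩ Zubin: 08:15-12:45, 16:15-17:15, 18:00-21:45.
Carol ∩ Zubin ∩ Esperanza: 10:45-12:45, 19:00-21:45.
Carol ∩ Zubin ∩ Esperanza ∩ Clara: 10:45-12:45, 19:00-21:45.
Carol ∩ Zubin ∩ Esperanza ∩ Clara ∩ Freya: 10:45-12:45, 19:00-21:45.
Carol ∩ Zubin ∩ Esperanza ∩ Clara ∩ Freya ∩ Mateo: 10:45-12:45, 19:00-21:30.
Carol ∩ Zubin ∩ Esperanza ∩ Clara ∩ Freya ∩ Mateo ∩ Wendy: 10:45-12:45, 19:00-21:30.
The first common window of at least 75 minutes is 10:45-12:45, so the earliest start is 10:45.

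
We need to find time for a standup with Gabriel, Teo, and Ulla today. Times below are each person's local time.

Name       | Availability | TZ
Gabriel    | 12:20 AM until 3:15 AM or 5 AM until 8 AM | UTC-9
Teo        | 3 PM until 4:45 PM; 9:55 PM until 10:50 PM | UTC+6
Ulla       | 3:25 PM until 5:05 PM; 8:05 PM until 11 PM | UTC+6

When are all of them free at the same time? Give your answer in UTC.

Gabriel in UTC: 09:20-12:15, 14:00-17:00 (add 9h to convert from UTC-9).
Teo in UTC: 09:00-10:45, 15:55-16:50 (subtract 6h to convert from UTC+6).
Ulla in UTC: 09:25-11:05, 14:05-17:00 (subtract 6h to convert from UTC+6).
Gabriel ∩ Teo: 09:20-10:45, 15:55-16:50.
Gabriel ∩ Teo ∩ Ulla: 09:25-10:45, 15:55-16:50.

09:25-10:45, 15:55-16:50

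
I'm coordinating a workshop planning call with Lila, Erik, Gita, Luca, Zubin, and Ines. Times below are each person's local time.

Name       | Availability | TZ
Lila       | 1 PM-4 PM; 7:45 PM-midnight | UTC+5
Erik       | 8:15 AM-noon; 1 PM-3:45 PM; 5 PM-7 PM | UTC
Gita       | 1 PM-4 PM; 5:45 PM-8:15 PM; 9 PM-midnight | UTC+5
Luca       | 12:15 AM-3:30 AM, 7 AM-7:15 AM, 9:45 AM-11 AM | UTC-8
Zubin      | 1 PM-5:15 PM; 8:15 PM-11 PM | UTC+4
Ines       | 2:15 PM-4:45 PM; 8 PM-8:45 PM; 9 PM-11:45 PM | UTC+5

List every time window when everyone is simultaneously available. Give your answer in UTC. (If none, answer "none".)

Lila in UTC: 08:00-11:00, 14:45-19:00 (subtract 5h to convert from UTC+5).
Erik in UTC: 08:15-12:00, 13:00-15:45, 17:00-19:00.
Gita in UTC: 08:00-11:00, 12:45-15:15, 16:00-19:00 (subtract 5h to convert from UTC+5).
Luca in UTC: 08:15-11:30, 15:00-15:15, 17:45-19:00 (add 8h to convert from UTC-8).
Zubin in UTC: 09:00-13:15, 16:15-19:00 (subtract 4h to convert from UTC+4).
Ines in UTC: 09:15-11:45, 15:00-15:45, 16:00-18:45 (subtract 5h to convert from UTC+5).
Lila ∩ Erik: 08:15-11:00, 14:45-15:45, 17:00-19:00.
Lila ∩ Erik ∩ Gita: 08:15-11:00, 14:45-15:15, 17:00-19:00.
Lila ∩ Erik ∩ Gita ∩ Luca: 08:15-11:00, 15:00-15:15, 17:45-19:00.
Lila ∩ Erik ∩ Gita ∩ Luca ∩ Zubin: 09:00-11:00, 17:45-19:00.
Lila ∩ Erik ∩ Gita ∩ Luca ∩ Zubin ∩ Ines: 09:15-11:00, 17:45-18:45.

09:15-11:00, 17:45-18:45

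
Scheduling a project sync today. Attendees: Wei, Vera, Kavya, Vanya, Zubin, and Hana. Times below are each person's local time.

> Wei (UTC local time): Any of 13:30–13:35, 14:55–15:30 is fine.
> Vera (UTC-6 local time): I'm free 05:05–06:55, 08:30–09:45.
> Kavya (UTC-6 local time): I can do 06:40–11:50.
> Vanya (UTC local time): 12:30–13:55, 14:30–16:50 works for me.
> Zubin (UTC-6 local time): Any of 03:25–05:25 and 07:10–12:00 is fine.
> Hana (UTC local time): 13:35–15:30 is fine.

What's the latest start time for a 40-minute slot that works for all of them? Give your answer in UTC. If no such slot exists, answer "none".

none

Wei in UTC: 13:30-13:35, 14:55-15:30.
Vera in UTC: 11:05-12:55, 14:30-15:45 (add 6h to convert from UTC-6).
Kavya in UTC: 12:40-17:50 (add 6h to convert from UTC-6).
Vanya in UTC: 12:30-13:55, 14:30-16:50.
Zubin in UTC: 09:25-11:25, 13:10-18:00 (add 6h to convert from UTC-6).
Hana in UTC: 13:35-15:30.
Wei ∩ Vera: 14:55-15:30.
Wei ∩ Vera ∩ Kavya: 14:55-15:30.
Wei ∩ Vera ∩ Kavya ∩ Vanya: 14:55-15:30.
Wei ∩ Vera ∩ Kavya ∩ Vanya ∩ Zubin: 14:55-15:30.
Wei ∩ Vera ∩ Kavya ∩ Vanya ∩ Zubin ∩ Hana: 14:55-15:30.
No common window is at least 40 minutes long.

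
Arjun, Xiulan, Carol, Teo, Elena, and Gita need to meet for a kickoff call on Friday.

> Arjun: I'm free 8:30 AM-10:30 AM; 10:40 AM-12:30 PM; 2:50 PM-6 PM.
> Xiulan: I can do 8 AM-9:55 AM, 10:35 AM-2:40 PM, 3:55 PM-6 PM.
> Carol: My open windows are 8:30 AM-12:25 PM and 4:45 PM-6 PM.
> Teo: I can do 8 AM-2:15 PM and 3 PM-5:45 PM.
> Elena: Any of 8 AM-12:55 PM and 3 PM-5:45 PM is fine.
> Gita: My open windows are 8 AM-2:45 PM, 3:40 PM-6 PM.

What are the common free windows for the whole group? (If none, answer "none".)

08:30-09:55, 10:40-12:25, 16:45-17:45

Arjun ∩ Xiulan: 08:30-09:55, 10:40-12:30, 15:55-18:00.
Arjun ∩ Xiulan ∩ Carol: 08:30-09:55, 10:40-12:25, 16:45-18:00.
Arjun ∩ Xiulan ∩ Carol ∩ Teo: 08:30-09:55, 10:40-12:25, 16:45-17:45.
Arjun ∩ Xiulan ∩ Carol ∩ Teo ∩ Elena: 08:30-09:55, 10:40-12:25, 16:45-17:45.
Arjun ∩ Xiulan ∩ Carol ∩ Teo ∩ Elena ∩ Gita: 08:30-09:55, 10:40-12:25, 16:45-17:45.
So the common availability across everyone is 08:30-09:55, 10:40-12:25, 16:45-17:45.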